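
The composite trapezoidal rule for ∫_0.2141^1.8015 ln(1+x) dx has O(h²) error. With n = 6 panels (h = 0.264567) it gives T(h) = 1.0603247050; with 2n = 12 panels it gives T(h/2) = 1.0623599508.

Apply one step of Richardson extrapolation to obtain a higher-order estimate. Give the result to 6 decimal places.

1.063038

The method has order 2: 2^2 = 4.
4 × 1.0623599508 = 4.2494398032; subtract 1.0603247050 → 3.1891150982
R = 3.1891150982/3 = 1.0630383661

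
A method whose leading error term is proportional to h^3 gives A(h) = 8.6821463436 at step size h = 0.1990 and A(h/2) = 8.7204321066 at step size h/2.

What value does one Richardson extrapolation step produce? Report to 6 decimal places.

r = 3: numerator weight 8, denominator 7.
Difference of the inputs: 8.7204321066 − 8.6821463436 = 0.0382857630
Divide by 2^3 − 1 = 7: 0.0382857630/7 = 0.0054693947
R = 8.7204321066 + 0.0054693947 = 8.7259015013

8.725902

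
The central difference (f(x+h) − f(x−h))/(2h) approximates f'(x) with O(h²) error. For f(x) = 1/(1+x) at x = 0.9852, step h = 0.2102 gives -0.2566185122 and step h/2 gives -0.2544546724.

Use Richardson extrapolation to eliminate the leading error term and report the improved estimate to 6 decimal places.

-0.253733

Method order is 2; weight 2^2 = 4.
Numerator 4×A(h/2) − A(h) = 4×(-0.2544546724) − (-0.2566185122) = -0.7612001774
Divide by 2^2 − 1 = 3.
(-0.7612001774) ÷ 3 = -0.2537333925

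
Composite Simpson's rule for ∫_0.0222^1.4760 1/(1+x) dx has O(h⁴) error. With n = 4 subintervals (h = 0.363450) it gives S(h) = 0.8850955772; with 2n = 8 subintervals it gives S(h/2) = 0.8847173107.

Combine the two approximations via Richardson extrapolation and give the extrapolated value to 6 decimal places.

Leading term ∝ h^4; use weight 16 = 2^4.
2^4×A(h/2) = 14.1554769712; minus A(h) gives 13.2703813940.
Divide by 2^4 − 1 = 15.
Extrapolated: 13.2703813940 / 15 = 0.8846920929

0.884692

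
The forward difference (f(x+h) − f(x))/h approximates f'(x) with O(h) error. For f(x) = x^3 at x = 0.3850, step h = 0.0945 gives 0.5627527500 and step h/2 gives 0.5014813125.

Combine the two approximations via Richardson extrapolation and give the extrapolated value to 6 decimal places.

With r = 1 the leading error scales as h^1, so the weight is 2^1 = 2.
2^1*A(h/2) = 1.0029626250; minus A(h) gives 0.4402098750.
Denominator 2 − 1 = 1.
0.4402098750 ÷ 1 = 0.4402098750
Correction |R − A(h/2)| = 6.127e-02; gap |A(h/2) − A(h)| = 6.127e-02.

0.440210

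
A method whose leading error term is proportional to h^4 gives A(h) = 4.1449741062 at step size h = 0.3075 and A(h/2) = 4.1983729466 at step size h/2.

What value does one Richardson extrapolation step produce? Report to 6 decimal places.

4.201933

r = 4: numerator weight 16, denominator 15.
16*4.1983729466 − 4.1449741062 = 63.0289930394
Denominator 16 − 1 = 15.
Extrapolated: 63.0289930394 / 15 = 4.2019328693
Correction |R − A(h/2)| = 3.560e-03; gap |A(h/2) − A(h)| = 5.340e-02.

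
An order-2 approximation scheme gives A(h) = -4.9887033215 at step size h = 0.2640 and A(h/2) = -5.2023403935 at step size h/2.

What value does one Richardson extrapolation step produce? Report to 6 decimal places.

-5.273553

With r = 2 the leading error scales as h^2, so the weight is 2^2 = 4.
Difference of the inputs: -5.2023403935 − (-4.9887033215) = -0.2136370720
Correction (A(h/2) − A(h))/(4 − 1) = (-0.2136370720)/3 = -0.0712123573
R = -5.2023403935 − 0.0712123573 = -5.2735527508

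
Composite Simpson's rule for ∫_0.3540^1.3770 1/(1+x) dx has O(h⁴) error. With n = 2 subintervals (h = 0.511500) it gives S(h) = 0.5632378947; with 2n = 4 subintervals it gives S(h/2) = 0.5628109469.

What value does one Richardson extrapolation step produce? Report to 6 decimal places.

Order 4 gives 2^r = 16 and 2^r − 1 = 15.
16*0.5628109469 = 9.0049751504; 9.0049751504 − 0.5632378947 = 8.4417372557
Divide by 2^4 − 1 = 15.
So the Richardson estimate is 0.5627824837.
Gap between inputs: 4.269e-04; correction applied: −0.0000284632.

0.562782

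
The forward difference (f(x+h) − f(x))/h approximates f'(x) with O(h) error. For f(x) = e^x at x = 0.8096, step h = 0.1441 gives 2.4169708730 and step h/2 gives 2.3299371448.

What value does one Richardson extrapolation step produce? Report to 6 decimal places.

r = 1, so 2^r = 2.
2×2.3299371448 − 2.4169708730 = 2.2429034166
Denominator 2 − 1 = 1.
R = 2.2429034166/1 = 2.2429034166

2.242903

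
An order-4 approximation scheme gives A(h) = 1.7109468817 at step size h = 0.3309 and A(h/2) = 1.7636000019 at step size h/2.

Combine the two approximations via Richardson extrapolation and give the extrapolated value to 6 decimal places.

Error is O(h^4); halving h shrinks it by 2^4 = 16.
Numerator 16 × A(h/2) − A(h) = 16 × 1.7636000019 − 1.7109468817 = 26.5066531487
Extrapolated: 26.5066531487 / 15 = 1.7671102099

1.767110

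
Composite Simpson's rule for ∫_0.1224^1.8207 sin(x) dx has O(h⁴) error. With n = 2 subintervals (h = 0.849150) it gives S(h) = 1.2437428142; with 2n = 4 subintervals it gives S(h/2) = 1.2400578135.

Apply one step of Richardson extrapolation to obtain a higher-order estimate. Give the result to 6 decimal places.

Order 4 gives 2^r = 16 and 2^r − 1 = 15.
Weighted: 19.8409250160 − 1.2437428142 = 18.5971822018
Divide by 2^4 − 1 = 15.
Extrapolated: 18.5971822018 / 15 = 1.2398121468
Correction |R − A(h/2)| = 2.457e-04; gap |A(h/2) − A(h)| = 3.685e-03.

1.239812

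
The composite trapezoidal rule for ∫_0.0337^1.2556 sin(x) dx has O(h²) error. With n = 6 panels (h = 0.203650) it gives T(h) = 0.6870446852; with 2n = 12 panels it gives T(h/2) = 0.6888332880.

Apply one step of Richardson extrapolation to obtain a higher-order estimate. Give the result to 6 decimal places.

With r = 2 the leading error scales as h^2, so the weight is 2^2 = 4.
A(h/2) − A(h) = 0.6888332880 − 0.6870446852 = 0.0017886028
Correction (A(h/2) − A(h))/(4 − 1) = 0.0017886028/3 = 0.0005962009
R = A(h/2) + (A(h/2) − A(h))/3 = 0.6888332880 + 0.0005962009 = 0.6894294889

0.689429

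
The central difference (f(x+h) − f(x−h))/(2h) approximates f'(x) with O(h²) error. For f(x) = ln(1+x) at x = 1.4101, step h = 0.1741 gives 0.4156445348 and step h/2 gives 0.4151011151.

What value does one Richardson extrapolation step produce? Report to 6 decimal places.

0.414920

Leading term ∝ h^2; use weight 4 = 2^2.
4 × 0.4151011151 = 1.6604044604; 1.6604044604 − 0.4156445348 = 1.2447599256
Extrapolated: 1.2447599256 / 3 = 0.4149199752
Correction |R − A(h/2)| = 1.811e-04; gap |A(h/2) − A(h)| = 5.434e-04.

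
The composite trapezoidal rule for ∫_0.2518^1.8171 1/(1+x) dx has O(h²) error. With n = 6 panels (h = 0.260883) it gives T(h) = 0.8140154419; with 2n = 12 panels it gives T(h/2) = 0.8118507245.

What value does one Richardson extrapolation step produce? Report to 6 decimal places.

Order 2 gives 2^r = 4 and 2^r − 1 = 3.
4·0.8118507245 − 0.8140154419 = 2.4333874561
Denominator 4 − 1 = 3.
Result: 0.8111291520

0.811129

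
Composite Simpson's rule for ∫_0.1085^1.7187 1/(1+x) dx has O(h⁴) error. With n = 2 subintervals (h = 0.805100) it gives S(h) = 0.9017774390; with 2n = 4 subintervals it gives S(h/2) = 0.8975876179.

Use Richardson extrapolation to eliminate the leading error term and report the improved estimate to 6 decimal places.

r = 4, so 2^r = 16.
16×0.8975876179 = 14.3614018864; 14.3614018864 − 0.9017774390 = 13.4596244474
Divide by 2^4 − 1 = 15.
R = 13.4596244474/15 = 0.8973082965
Correction |R − A(h/2)| = 2.793e-04; gap |A(h/2) − A(h)| = 4.190e-03.

0.897308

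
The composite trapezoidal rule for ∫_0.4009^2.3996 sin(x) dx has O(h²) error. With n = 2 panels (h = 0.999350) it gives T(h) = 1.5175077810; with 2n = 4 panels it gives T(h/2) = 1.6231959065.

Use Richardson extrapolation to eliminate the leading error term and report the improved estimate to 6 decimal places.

With r = 2 the leading error scales as h^2, so the weight is 2^2 = 4.
A(h/2) − A(h) = 1.6231959065 − 1.5175077810 = 0.1056881255
Correction (A(h/2) − A(h))/(4 − 1) = 0.1056881255/3 = 0.0352293752
R = 1.6231959065 + 0.0352293752 = 1.6584252817
Shift from A(h/2): +0.0352293752.

1.658425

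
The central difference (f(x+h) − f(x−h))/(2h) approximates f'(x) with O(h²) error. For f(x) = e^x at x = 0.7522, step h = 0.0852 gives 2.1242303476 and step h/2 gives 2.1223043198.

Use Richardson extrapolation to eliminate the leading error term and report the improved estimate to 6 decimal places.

The method has order 2: 2^2 = 4.
A(h/2) − A(h) = 2.1223043198 − 2.1242303476 = -0.0019260278
Divide by 2^2 − 1 = 3: (-0.0019260278)/3 = -0.0006420093
R = 2.1223043198 − 0.0006420093 = 2.1216623105

2.121662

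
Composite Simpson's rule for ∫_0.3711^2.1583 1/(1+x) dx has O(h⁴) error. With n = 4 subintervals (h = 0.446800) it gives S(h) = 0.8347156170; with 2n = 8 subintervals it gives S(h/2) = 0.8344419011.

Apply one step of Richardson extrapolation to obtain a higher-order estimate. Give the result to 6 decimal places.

Leading term ∝ h^4; use weight 16 = 2^4.
Weighted: 13.3510704176 − 0.8347156170 = 12.5163548006
Divide by 2^4 − 1 = 15.
R = 12.5163548006/15 = 0.8344236534

0.834424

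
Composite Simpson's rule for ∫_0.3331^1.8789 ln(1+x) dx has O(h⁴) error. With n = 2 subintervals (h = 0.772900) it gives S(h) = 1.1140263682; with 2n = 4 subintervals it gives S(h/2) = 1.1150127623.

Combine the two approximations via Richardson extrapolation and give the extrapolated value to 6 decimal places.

1.115079

Method order is 4; weight 2^4 = 16.
2^4·A(h/2) = 17.8402041968; minus A(h) gives 16.7261778286.
Denominator 16 − 1 = 15.
(16·1.1150127623 − 1.1140263682)/(16 − 1) = 1.1150785219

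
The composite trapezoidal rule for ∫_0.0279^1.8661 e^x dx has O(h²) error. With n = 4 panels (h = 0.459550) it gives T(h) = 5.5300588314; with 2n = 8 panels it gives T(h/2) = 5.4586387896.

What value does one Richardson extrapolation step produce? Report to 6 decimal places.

The method has order 2: 2^2 = 4.
Top: 4(5.4586387896) − (5.5300588314) = 16.3044963270
R = 16.3044963270/3 = 5.4348321090
Gap between inputs: 7.142e-02; correction applied: −0.0238066806.

5.434832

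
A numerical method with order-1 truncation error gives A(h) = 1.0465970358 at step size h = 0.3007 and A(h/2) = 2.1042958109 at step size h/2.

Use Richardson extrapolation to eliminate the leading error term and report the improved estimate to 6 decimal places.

r = 1: numerator weight 2, denominator 1.
2 × 2.1042958109 = 4.2085916218; 4.2085916218 − 1.0465970358 = 3.1619945860
Divide by 2^1 − 1 = 1.
3.1619945860 ÷ 1 = 3.1619945860
Correction |R − A(h/2)| = 1.058e+00; gap |A(h/2) − A(h)| = 1.058e+00.

3.161995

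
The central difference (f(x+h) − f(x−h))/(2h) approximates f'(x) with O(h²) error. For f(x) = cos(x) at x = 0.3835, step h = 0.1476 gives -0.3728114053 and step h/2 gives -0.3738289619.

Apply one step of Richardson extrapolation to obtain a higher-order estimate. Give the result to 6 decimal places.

-0.374168

Error is O(h^2); halving h shrinks it by 2^2 = 4.
Weighted: (-1.4953158476) − (-0.3728114053) = -1.1225044423
(-1.1225044423) ÷ 3 = -0.3741681474
Shift from A(h/2): −0.0003391855.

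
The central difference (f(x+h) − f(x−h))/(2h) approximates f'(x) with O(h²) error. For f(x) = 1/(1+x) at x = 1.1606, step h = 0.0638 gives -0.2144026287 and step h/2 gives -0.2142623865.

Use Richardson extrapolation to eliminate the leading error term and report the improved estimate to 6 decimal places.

-0.214216

Error is O(h^2); halving h shrinks it by 2^2 = 4.
Difference of the inputs: -0.2142623865 − (-0.2144026287) = 0.0001402422
Divide by 2^2 − 1 = 3: 0.0001402422/3 = 0.0000467474
R = A(h/2) + (A(h/2) − A(h))/3 = -0.2142623865 + 0.0000467474 = -0.2142156391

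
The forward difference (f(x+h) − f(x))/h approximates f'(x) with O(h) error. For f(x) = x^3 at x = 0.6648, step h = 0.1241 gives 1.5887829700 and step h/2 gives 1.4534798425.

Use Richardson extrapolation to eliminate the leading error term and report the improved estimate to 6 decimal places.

r = 1: numerator weight 2, denominator 1.
2^1×A(h/2) = 2.9069596850; minus A(h) gives 1.3181767150.
Divide by 2^1 − 1 = 1.
1.3181767150 ÷ 1 = 1.3181767150
Correction |R − A(h/2)| = 1.353e-01; gap |A(h/2) − A(h)| = 1.353e-01.

1.318177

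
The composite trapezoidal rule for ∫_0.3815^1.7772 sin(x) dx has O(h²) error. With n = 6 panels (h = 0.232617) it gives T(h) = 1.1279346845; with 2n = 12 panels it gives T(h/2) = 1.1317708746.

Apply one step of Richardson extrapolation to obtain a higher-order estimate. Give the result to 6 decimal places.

1.133050

Leading term ∝ h^2; use weight 4 = 2^2.
4*1.1317708746 − 1.1279346845 = 3.3991488139
3.3991488139 ÷ 3 = 1.1330496046
Shift from A(h/2): +0.0012787300.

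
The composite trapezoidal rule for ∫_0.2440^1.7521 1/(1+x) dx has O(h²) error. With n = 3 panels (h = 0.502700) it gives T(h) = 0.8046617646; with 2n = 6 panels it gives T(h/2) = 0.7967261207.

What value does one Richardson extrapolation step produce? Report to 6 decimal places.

Method order is 2; weight 2^2 = 4.
Top: 4(0.7967261207) − (0.8046617646) = 2.3822427182
Denominator 4 − 1 = 3.
R = 2.3822427182/3 = 0.7940809061

0.794081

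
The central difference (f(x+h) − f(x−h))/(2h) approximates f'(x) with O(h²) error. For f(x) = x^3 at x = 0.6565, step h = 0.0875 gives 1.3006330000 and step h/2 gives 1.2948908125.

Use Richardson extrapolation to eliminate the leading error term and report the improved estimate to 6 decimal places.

r = 2: numerator weight 4, denominator 3.
4*1.2948908125 = 5.1795632500; subtract 1.3006330000 → 3.8789302500
Denominator 4 − 1 = 3.
3.8789302500 ÷ 3 = 1.2929767500
Correction |R − A(h/2)| = 1.914e-03; gap |A(h/2) − A(h)| = 5.742e-03.

1.292977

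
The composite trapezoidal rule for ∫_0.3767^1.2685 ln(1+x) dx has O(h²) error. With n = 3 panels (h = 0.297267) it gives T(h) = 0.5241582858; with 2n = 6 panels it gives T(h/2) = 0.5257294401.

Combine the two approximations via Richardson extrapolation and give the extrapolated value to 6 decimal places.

0.526253

Leading term ∝ h^2; use weight 4 = 2^2.
4×0.5257294401 − 0.5241582858 = 1.5787594746
(4×0.5257294401 − 0.5241582858)/(4 − 1) = 0.5262531582
Gap between inputs: 1.571e-03; correction applied: +0.0005237181.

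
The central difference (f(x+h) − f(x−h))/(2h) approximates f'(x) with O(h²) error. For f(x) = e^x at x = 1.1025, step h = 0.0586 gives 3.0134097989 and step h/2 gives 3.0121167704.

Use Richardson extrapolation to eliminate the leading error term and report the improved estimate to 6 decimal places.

Order 2 gives 2^r = 4 and 2^r − 1 = 3.
Weighted: 12.0484670816 − 3.0134097989 = 9.0350572827
Extrapolated: 9.0350572827 / 3 = 3.0116857609

3.011686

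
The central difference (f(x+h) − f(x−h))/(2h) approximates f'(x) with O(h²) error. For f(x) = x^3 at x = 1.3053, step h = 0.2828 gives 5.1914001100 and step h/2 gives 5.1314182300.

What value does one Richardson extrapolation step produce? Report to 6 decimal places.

The method has order 2: 2^2 = 4.
2^2·A(h/2) = 20.5256729200; minus A(h) gives 15.3342728100.
R = 15.3342728100/3 = 5.1114242700
Shift from A(h/2): −0.0199939600.

5.111424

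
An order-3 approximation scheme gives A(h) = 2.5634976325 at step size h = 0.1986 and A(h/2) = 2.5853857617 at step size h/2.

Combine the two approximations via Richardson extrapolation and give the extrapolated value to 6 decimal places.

2.588513

r = 3: numerator weight 8, denominator 7.
Weighted: 20.6830860936 − 2.5634976325 = 18.1195884611
Denominator 8 − 1 = 7.
Extrapolated: 18.1195884611 / 7 = 2.5885126373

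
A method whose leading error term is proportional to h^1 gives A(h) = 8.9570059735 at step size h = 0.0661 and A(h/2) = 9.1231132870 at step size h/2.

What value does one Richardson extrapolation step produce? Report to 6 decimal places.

Error is O(h^1); halving h shrinks it by 2^1 = 2.
2·9.1231132870 = 18.2462265740; subtract 8.9570059735 → 9.2892206005
Divide by 2^1 − 1 = 1.
R = 9.2892206005/1 = 9.2892206005
Gap between inputs: 1.661e-01; correction applied: +0.1661073135.

9.289221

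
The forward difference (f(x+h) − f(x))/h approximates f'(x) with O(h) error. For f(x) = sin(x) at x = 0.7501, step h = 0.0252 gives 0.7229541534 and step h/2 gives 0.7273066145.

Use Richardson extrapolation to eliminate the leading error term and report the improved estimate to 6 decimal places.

Error is O(h^1); halving h shrinks it by 2^1 = 2.
2×0.7273066145 − 0.7229541534 = 0.7316590756
(2×0.7273066145 − 0.7229541534)/(2 − 1) = 0.7316590756

0.731659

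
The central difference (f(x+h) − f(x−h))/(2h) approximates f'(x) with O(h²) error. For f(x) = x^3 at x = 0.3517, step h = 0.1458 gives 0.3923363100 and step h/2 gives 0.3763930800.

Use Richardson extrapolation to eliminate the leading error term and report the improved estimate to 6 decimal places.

Leading term ∝ h^2; use weight 4 = 2^2.
4×0.3763930800 − 0.3923363100 = 1.1132360100
Denominator 4 − 1 = 3.
R = 1.1132360100/3 = 0.3710786700
Gap between inputs: 1.594e-02; correction applied: −0.0053144100.

0.371079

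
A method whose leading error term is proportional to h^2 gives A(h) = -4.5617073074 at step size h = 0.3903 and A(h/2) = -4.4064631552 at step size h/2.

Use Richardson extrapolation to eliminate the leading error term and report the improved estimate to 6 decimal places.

-4.354715

Order 2 gives 2^r = 4 and 2^r − 1 = 3.
A(h/2) − A(h) = -4.4064631552 − (-4.5617073074) = 0.1552441522
Correction (A(h/2) − A(h))/(4 − 1) = 0.1552441522/3 = 0.0517480507
R = -4.4064631552 + 0.0517480507 = -4.3547151045
Shift from A(h/2): +0.0517480507.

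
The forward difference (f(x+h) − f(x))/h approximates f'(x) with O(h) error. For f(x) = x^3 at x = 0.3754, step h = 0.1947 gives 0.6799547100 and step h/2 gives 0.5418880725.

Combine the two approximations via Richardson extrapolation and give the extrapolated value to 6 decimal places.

0.403821

Error is O(h^1); halving h shrinks it by 2^1 = 2.
Numerator 2*A(h/2) − A(h) = 2*0.5418880725 − 0.6799547100 = 0.4038214350
0.4038214350 ÷ 1 = 0.4038214350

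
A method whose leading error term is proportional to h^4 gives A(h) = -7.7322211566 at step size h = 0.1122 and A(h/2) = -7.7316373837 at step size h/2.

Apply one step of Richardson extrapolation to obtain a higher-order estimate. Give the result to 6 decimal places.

With r = 4 the leading error scales as h^4, so the weight is 2^4 = 16.
2^4*A(h/2) = -123.7061981392; minus A(h) gives -115.9739769826.
(-115.9739769826) ÷ 15 = -7.7315984655

-7.731598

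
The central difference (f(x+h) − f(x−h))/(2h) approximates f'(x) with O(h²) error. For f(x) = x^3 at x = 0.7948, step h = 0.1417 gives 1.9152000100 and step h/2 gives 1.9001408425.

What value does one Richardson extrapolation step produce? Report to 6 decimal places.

1.895121

Error is O(h^2); halving h shrinks it by 2^2 = 4.
4*1.9001408425 = 7.6005633700; subtract 1.9152000100 → 5.6853633600
R = 5.6853633600/3 = 1.8951211200
Gap between inputs: 1.506e-02; correction applied: −0.0050197225.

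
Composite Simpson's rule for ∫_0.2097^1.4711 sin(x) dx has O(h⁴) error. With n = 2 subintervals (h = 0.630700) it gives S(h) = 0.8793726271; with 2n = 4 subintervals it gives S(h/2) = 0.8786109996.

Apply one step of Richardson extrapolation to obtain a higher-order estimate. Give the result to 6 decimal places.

Order 4 gives 2^r = 16 and 2^r − 1 = 15.
Numerator 16·A(h/2) − A(h) = 16·0.8786109996 − 0.8793726271 = 13.1784033665
Extrapolated: 13.1784033665 / 15 = 0.8785602244

0.878560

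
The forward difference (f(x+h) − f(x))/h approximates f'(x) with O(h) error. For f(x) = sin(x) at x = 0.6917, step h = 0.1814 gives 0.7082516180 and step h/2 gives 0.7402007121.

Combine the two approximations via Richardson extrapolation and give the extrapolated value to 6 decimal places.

0.772150

Order 1 gives 2^r = 2 and 2^r − 1 = 1.
A(h/2) − A(h) = 0.7402007121 − 0.7082516180 = 0.0319490941
Correction (A(h/2) − A(h))/(2 − 1) = 0.0319490941/1 = 0.0319490941
R = A(h/2) + (A(h/2) − A(h))/1 = 0.7402007121 + 0.0319490941 = 0.7721498062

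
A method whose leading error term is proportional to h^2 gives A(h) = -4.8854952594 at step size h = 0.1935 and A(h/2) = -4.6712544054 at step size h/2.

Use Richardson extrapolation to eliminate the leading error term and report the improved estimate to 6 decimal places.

r = 2, so 2^r = 4.
Top: 4(-4.6712544054) − (-4.8854952594) = -13.7995223622
Denominator 4 − 1 = 3.
So the Richardson estimate is -4.5998407874.
Gap between inputs: 2.142e-01; correction applied: +0.0714136180.

-4.599841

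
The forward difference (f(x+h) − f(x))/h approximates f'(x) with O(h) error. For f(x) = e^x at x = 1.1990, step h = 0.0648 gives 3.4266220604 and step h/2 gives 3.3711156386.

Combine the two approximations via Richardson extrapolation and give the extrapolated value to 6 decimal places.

3.315609

r = 1: numerator weight 2, denominator 1.
2×3.3711156386 − 3.4266220604 = 3.3156092168
Divide by 2^1 − 1 = 1.
Extrapolated: 3.3156092168 / 1 = 3.3156092168
Gap between inputs: 5.551e-02; correction applied: −0.0555064218.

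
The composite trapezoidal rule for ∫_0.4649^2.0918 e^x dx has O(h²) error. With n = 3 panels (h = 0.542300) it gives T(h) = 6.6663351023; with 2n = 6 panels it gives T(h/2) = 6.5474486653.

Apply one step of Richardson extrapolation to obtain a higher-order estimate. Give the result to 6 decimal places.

6.507820

r = 2: numerator weight 4, denominator 3.
4·6.5474486653 − 6.6663351023 = 19.5234595589
Divide by 2^2 − 1 = 3.
Result: 6.5078198530
Correction |R − A(h/2)| = 3.963e-02; gap |A(h/2) − A(h)| = 1.189e-01.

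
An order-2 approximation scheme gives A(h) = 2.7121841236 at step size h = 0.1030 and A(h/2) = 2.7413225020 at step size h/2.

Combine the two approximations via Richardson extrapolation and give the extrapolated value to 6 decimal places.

2.751035

Leading term ∝ h^2; use weight 4 = 2^2.
4 × 2.7413225020 − 2.7121841236 = 8.2531058844
R = 8.2531058844/3 = 2.7510352948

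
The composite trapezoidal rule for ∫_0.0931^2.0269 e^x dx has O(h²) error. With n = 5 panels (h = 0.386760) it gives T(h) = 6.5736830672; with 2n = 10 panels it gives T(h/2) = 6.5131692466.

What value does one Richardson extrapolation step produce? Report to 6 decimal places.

With r = 2 the leading error scales as h^2, so the weight is 2^2 = 4.
Weighted: 26.0526769864 − 6.5736830672 = 19.4789939192
19.4789939192 ÷ 3 = 6.4929979731

6.492998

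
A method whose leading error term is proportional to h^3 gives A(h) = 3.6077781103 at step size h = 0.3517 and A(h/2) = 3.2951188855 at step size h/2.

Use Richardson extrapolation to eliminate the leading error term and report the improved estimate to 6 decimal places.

3.250453

r = 3, so 2^r = 8.
8·3.2951188855 = 26.3609510840; 26.3609510840 − 3.6077781103 = 22.7531729737
Divide by 2^3 − 1 = 7.
Extrapolated: 22.7531729737 / 7 = 3.2504532820
Gap between inputs: 3.127e-01; correction applied: −0.0446656035.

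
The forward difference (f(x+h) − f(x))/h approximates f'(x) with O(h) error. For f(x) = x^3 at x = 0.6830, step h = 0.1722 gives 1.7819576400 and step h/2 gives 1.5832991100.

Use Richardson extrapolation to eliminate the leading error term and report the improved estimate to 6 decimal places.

1.384641

Leading term ∝ h^1; use weight 2 = 2^1.
2·1.5832991100 = 3.1665982200; subtract 1.7819576400 → 1.3846405800
Extrapolated: 1.3846405800 / 1 = 1.3846405800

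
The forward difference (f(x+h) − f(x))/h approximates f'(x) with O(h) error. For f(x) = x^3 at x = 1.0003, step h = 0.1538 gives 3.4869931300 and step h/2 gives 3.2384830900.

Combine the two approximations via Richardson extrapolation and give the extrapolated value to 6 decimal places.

2.989973

Order 1 gives 2^r = 2 and 2^r − 1 = 1.
A(h/2) − A(h) = 3.2384830900 − 3.4869931300 = -0.2485100400
Divide by 2^1 − 1 = 1: (-0.2485100400)/1 = -0.2485100400
R = A(h/2) + (A(h/2) − A(h))/1 = 3.2384830900 − 0.2485100400 = 2.9899730500
Shift from A(h/2): −0.2485100400.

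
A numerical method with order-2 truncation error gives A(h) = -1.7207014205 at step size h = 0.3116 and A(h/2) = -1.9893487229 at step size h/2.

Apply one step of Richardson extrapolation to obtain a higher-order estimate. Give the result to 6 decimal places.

-2.078898

Leading term ∝ h^2; use weight 4 = 2^2.
4×(-1.9893487229) = -7.9573948916; (-7.9573948916) − (-1.7207014205) = -6.2366934711
Divide by 2^2 − 1 = 3.
(-6.2366934711) ÷ 3 = -2.0788978237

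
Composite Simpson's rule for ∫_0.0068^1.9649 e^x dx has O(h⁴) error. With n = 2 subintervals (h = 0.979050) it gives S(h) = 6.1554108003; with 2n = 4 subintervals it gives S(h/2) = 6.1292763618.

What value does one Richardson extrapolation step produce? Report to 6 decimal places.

r = 4, so 2^r = 16.
Top: 16(6.1292763618) − (6.1554108003) = 91.9130109885
Divide by 2^4 − 1 = 15.
So the Richardson estimate is 6.1275340659.

6.127534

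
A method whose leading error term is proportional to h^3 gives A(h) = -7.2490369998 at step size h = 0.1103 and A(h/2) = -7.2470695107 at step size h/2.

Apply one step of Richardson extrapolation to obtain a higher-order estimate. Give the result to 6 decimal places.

-7.246788

The method has order 3: 2^3 = 8.
Difference of the inputs: -7.2470695107 − (-7.2490369998) = 0.0019674891
Correction (A(h/2) − A(h))/(8 − 1) = 0.0019674891/7 = 0.0002810699
R = -7.2470695107 + 0.0002810699 = -7.2467884408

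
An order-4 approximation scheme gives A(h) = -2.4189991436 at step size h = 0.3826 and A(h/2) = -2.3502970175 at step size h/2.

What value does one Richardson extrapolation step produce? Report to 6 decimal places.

-2.345717

Leading term ∝ h^4; use weight 16 = 2^4.
16*(-2.3502970175) = -37.6047522800; subtract (-2.4189991436) → -35.1857531364
Divide by 2^4 − 1 = 15.
(16*(-2.3502970175) − (-2.4189991436))/(16 − 1) = -2.3457168758
Gap between inputs: 6.870e-02; correction applied: +0.0045801417.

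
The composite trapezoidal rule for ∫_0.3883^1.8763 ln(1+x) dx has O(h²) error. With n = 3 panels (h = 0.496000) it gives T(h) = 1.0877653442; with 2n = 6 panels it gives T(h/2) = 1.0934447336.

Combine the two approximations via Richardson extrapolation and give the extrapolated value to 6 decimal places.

r = 2: numerator weight 4, denominator 3.
4×1.0934447336 = 4.3737789344; subtract 1.0877653442 → 3.2860135902
Divide by 2^2 − 1 = 3.
Result: 1.0953378634
Shift from A(h/2): +0.0018931298.

1.095338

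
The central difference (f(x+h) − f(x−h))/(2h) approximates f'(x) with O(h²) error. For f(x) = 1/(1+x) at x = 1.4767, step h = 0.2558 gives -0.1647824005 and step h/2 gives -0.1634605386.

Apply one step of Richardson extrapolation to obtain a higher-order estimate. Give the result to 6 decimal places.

-0.163020

Order 2 gives 2^r = 4 and 2^r − 1 = 3.
2^2 × A(h/2) = -0.6538421544; minus A(h) gives -0.4890597539.
(-0.4890597539) ÷ 3 = -0.1630199180
Shift from A(h/2): +0.0004406206.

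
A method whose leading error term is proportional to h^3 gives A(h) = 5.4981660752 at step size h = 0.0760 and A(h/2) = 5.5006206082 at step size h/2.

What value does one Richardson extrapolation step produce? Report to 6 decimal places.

5.500971

Method order is 3; weight 2^3 = 8.
2^3·A(h/2) = 44.0049648656; minus A(h) gives 38.5067987904.
38.5067987904 ÷ 7 = 5.5009712558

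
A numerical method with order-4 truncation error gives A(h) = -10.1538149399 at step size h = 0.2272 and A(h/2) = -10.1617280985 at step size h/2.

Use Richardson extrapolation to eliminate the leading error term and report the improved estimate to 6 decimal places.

Error is O(h^4); halving h shrinks it by 2^4 = 16.
Numerator 16*A(h/2) − A(h) = 16*(-10.1617280985) − (-10.1538149399) = -152.4338346361
Extrapolated: (-152.4338346361) / 15 = -10.1622556424

-10.162256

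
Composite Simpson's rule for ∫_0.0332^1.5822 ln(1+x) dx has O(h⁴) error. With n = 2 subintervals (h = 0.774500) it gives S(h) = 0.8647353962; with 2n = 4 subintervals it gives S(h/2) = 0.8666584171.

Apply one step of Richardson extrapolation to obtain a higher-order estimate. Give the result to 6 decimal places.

0.866787

r = 4, so 2^r = 16.
Weighted: 13.8665346736 − 0.8647353962 = 13.0017992774
Denominator 16 − 1 = 15.
R = 13.0017992774/15 = 0.8667866185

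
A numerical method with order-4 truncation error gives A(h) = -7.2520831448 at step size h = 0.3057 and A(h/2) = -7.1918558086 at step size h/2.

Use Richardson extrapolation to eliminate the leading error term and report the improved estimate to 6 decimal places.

Leading term ∝ h^4; use weight 16 = 2^4.
16 × (-7.1918558086) = -115.0696929376; (-115.0696929376) − (-7.2520831448) = -107.8176097928
(-107.8176097928) ÷ 15 = -7.1878406529
Shift from A(h/2): +0.0040151557.

-7.187841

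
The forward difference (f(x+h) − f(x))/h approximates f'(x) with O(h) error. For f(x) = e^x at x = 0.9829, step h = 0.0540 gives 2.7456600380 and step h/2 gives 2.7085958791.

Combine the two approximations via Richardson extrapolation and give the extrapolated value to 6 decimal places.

2.671532

r = 1, so 2^r = 2.
Weighted: 5.4171917582 − 2.7456600380 = 2.6715317202
(2·2.7085958791 − 2.7456600380)/(2 − 1) = 2.6715317202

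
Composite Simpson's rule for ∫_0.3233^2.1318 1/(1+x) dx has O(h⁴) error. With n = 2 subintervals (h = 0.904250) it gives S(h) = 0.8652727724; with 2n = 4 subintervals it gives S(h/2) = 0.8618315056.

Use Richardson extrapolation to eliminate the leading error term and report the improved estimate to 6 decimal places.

Error is O(h^4); halving h shrinks it by 2^4 = 16.
Weighted: 13.7893040896 − 0.8652727724 = 12.9240313172
Divide by 2^4 − 1 = 15.
(16·0.8618315056 − 0.8652727724)/(16 − 1) = 0.8616020878

0.861602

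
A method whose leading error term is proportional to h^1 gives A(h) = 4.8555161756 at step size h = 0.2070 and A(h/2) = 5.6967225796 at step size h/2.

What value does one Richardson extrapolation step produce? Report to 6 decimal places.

6.537929

r = 1, so 2^r = 2.
2*5.6967225796 − 4.8555161756 = 6.5379289836
(2*5.6967225796 − 4.8555161756)/(2 − 1) = 6.5379289836
Shift from A(h/2): +0.8412064040.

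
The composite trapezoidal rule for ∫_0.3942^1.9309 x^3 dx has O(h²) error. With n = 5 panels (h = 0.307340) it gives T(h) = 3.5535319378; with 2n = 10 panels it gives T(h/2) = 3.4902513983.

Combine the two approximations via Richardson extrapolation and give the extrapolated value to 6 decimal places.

Order 2 gives 2^r = 4 and 2^r − 1 = 3.
Difference of the inputs: 3.4902513983 − 3.5535319378 = -0.0632805395
Divide by 2^2 − 1 = 3: (-0.0632805395)/3 = -0.0210935132
R = 3.4902513983 − 0.0210935132 = 3.4691578851
Shift from A(h/2): −0.0210935132.

3.469158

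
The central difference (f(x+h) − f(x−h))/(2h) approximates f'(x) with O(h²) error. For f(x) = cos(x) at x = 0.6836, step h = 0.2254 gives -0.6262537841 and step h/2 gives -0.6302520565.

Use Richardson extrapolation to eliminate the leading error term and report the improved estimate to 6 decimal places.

r = 2: numerator weight 4, denominator 3.
Numerator 4·A(h/2) − A(h) = 4·(-0.6302520565) − (-0.6262537841) = -1.8947544419
Denominator 4 − 1 = 3.
So the Richardson estimate is -0.6315848140.

-0.631585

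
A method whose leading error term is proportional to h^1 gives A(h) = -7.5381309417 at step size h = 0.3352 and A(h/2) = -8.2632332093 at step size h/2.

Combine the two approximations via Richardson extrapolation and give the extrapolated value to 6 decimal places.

r = 1: numerator weight 2, denominator 1.
Top: 2(-8.2632332093) − (-7.5381309417) = -8.9883354769
Extrapolated: (-8.9883354769) / 1 = -8.9883354769

-8.988335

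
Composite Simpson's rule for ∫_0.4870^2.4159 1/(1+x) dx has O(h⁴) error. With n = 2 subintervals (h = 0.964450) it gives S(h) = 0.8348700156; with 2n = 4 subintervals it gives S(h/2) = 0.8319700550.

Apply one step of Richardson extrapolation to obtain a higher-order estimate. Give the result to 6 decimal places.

Error is O(h^4); halving h shrinks it by 2^4 = 16.
2^4 × A(h/2) = 13.3115208800; minus A(h) gives 12.4766508644.
R = 12.4766508644/15 = 0.8317767243
Shift from A(h/2): −0.0001933307.

0.831777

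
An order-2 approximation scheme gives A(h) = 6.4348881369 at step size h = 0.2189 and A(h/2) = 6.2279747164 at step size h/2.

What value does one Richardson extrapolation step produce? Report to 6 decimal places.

6.159004

Error is O(h^2); halving h shrinks it by 2^2 = 4.
Weighted: 24.9118988656 − 6.4348881369 = 18.4770107287
Divide by 2^2 − 1 = 3.
R = 18.4770107287/3 = 6.1590035762
Shift from A(h/2): −0.0689711402.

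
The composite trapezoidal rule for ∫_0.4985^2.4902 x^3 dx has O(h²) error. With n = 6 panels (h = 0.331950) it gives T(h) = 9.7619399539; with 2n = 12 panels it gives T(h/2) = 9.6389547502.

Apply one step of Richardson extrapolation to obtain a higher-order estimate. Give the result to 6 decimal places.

9.597960

Error is O(h^2); halving h shrinks it by 2^2 = 4.
A(h/2) − A(h) = 9.6389547502 − 9.7619399539 = -0.1229852037
Divide by 2^2 − 1 = 3: (-0.1229852037)/3 = -0.0409950679
R = A(h/2) + (A(h/2) − A(h))/3 = 9.6389547502 − 0.0409950679 = 9.5979596823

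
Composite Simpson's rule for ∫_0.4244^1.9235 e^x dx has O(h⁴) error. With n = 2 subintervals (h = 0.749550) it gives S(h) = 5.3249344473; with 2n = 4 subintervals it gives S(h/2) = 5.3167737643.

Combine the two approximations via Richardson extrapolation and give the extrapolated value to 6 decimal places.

r = 4: numerator weight 16, denominator 15.
2^4·A(h/2) = 85.0683802288; minus A(h) gives 79.7434457815.
R = 79.7434457815/15 = 5.3162297188
Correction |R − A(h/2)| = 5.440e-04; gap |A(h/2) − A(h)| = 8.161e-03.

5.316230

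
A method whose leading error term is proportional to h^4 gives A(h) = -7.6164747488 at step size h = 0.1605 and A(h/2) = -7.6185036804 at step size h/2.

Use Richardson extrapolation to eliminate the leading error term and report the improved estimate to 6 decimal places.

-7.618639

Method order is 4; weight 2^4 = 16.
16·(-7.6185036804) = -121.8960588864; subtract (-7.6164747488) → -114.2795841376
Divide by 2^4 − 1 = 15.
So the Richardson estimate is -7.6186389425.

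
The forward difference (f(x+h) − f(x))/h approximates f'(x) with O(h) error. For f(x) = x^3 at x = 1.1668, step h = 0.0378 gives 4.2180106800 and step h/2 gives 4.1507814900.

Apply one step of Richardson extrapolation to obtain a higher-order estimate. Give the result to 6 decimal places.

Order 1 gives 2^r = 2 and 2^r − 1 = 1.
2*4.1507814900 − 4.2180106800 = 4.0835523000
Extrapolated: 4.0835523000 / 1 = 4.0835523000
Shift from A(h/2): −0.0672291900.

4.083552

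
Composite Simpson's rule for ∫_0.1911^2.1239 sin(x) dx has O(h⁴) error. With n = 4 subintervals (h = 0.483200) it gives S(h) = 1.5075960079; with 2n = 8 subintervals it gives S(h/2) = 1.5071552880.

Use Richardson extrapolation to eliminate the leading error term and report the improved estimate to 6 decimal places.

Method order is 4; weight 2^4 = 16.
Numerator 16×A(h/2) − A(h) = 16×1.5071552880 − 1.5075960079 = 22.6068886001
Divide by 2^4 − 1 = 15.
Extrapolated: 22.6068886001 / 15 = 1.5071259067

1.507126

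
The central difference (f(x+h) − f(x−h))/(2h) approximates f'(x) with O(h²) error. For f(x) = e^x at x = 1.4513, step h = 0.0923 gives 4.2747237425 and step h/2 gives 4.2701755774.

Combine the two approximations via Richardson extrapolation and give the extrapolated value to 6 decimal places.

Method order is 2; weight 2^2 = 4.
A(h/2) − A(h) = 4.2701755774 − 4.2747237425 = -0.0045481651
Divide by 2^2 − 1 = 3: (-0.0045481651)/3 = -0.0015160550
R = A(h/2) + (A(h/2) − A(h))/3 = 4.2701755774 − 0.0015160550 = 4.2686595224

4.268660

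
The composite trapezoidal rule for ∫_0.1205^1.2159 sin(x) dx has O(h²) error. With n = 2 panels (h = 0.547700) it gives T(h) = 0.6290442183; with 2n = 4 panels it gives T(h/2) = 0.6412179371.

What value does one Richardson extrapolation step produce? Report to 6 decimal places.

Leading term ∝ h^2; use weight 4 = 2^2.
Weighted: 2.5648717484 − 0.6290442183 = 1.9358275301
Denominator 4 − 1 = 3.
Extrapolated: 1.9358275301 / 3 = 0.6452758434
Shift from A(h/2): +0.0040579063.

0.645276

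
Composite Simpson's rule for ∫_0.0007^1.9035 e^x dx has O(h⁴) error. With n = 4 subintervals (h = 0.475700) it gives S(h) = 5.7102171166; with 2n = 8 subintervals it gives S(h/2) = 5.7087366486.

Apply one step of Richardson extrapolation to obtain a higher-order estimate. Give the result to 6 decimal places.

Method order is 4; weight 2^4 = 16.
2^4·A(h/2) = 91.3397863776; minus A(h) gives 85.6295692610.
Denominator 16 − 1 = 15.
Extrapolated: 85.6295692610 / 15 = 5.7086379507

5.708638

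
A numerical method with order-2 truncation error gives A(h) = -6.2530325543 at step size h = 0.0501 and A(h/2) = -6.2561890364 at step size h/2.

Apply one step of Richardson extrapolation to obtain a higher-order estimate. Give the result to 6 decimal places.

Error is O(h^2); halving h shrinks it by 2^2 = 4.
Weighted: (-25.0247561456) − (-6.2530325543) = -18.7717235913
(4·(-6.2561890364) − (-6.2530325543))/(4 − 1) = -6.2572411971
Correction |R − A(h/2)| = 1.052e-03; gap |A(h/2) − A(h)| = 3.156e-03.

-6.257241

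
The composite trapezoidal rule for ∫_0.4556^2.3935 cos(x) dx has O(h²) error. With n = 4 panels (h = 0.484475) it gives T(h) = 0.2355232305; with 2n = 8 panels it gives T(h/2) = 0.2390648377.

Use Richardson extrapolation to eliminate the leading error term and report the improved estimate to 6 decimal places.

Order 2 gives 2^r = 4 and 2^r − 1 = 3.
Numerator 4 × A(h/2) − A(h) = 4 × 0.2390648377 − 0.2355232305 = 0.7207361203
0.7207361203 ÷ 3 = 0.2402453734

0.240245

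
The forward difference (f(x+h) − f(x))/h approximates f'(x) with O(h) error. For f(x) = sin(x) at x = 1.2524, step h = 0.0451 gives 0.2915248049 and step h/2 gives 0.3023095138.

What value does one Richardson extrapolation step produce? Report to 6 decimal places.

Error is O(h^1); halving h shrinks it by 2^1 = 2.
2·0.3023095138 − 0.2915248049 = 0.3130942227
Divide by 2^1 − 1 = 1.
R = 0.3130942227/1 = 0.3130942227

0.313094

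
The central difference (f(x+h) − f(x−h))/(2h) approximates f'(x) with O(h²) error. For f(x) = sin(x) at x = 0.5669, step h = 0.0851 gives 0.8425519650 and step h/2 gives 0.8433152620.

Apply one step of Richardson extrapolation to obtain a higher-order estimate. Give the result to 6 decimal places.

0.843570

The method has order 2: 2^2 = 4.
4·0.8433152620 = 3.3732610480; subtract 0.8425519650 → 2.5307090830
Denominator 4 − 1 = 3.
So the Richardson estimate is 0.8435696943.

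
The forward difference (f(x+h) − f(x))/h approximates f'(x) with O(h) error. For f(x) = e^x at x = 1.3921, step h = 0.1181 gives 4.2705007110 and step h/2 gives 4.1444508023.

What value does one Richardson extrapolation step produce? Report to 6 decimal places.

4.018401

Method order is 1; weight 2^1 = 2.
2^1 × A(h/2) = 8.2889016046; minus A(h) gives 4.0184008936.
Divide by 2^1 − 1 = 1.
So the Richardson estimate is 4.0184008936.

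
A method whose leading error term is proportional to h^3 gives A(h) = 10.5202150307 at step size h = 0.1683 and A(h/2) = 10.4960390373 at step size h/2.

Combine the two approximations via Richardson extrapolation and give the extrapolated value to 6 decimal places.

10.492585

Order 3 gives 2^r = 8 and 2^r − 1 = 7.
Difference of the inputs: 10.4960390373 − 10.5202150307 = -0.0241759934
Divide by 2^3 − 1 = 7: (-0.0241759934)/7 = -0.0034537133
R = 10.4960390373 − 0.0034537133 = 10.4925853240
Correction |R − A(h/2)| = 3.454e-03; gap |A(h/2) − A(h)| = 2.418e-02.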